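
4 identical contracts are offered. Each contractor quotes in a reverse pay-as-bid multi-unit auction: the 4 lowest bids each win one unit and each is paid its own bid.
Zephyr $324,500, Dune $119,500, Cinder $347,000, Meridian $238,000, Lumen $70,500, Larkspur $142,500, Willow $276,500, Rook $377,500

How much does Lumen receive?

Lumen is paid $70,500

Ordering the bids: 70,500 (Lumen), 119,500 (Dune), 142,500 (Larkspur), 238,000 (Meridian), 276,500 (Willow), 324,500 (Zephyr), …
Lowest 4: Lumen, Dune, Larkspur, Meridian.
Lumen wins → own bid $70,500.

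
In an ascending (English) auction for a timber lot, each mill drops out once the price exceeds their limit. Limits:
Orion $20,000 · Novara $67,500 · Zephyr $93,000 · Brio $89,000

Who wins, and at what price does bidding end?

Limits ranked: 93,000 (Zephyr) > 89,000 (Brio) > 67,500 (Novara) > 20,000 (Orion)
Bidding ends when Brio exits at $89,000; Zephyr takes it.

Zephyr wins at $89,000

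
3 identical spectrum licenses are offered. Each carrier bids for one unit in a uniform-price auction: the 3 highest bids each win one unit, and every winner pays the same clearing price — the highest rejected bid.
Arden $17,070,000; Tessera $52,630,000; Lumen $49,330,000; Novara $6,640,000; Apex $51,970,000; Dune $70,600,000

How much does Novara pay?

Novara pays $0

Sorting: 70,600,000 (Dune), 52,630,000 (Tessera), 51,970,000 (Apex), 49,330,000 (Lumen), 17,070,000 (Arden), …
The 3 highest are Dune, Tessera, Apex.
First losing bid is Lumen's $49,330,000, which sets the uniform price.
Novara does not win → pays $0.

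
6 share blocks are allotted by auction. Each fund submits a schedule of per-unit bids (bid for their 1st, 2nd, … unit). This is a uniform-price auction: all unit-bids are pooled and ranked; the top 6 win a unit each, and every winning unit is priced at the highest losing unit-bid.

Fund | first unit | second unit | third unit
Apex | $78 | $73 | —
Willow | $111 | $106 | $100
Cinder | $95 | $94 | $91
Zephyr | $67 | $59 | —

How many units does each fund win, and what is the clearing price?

Cinder 3, Willow 3; clearing price $78

Merging the schedules and taking the best 6: 111 (Willow-1), 106 (Willow-2), 100 (Willow-3), 95 (Cinder-1), 94 (Cinder-2), 91 (Cinder-3)
The (k+1)-th unit-bid is $78.
Allocation: Cinder 3, Willow 3.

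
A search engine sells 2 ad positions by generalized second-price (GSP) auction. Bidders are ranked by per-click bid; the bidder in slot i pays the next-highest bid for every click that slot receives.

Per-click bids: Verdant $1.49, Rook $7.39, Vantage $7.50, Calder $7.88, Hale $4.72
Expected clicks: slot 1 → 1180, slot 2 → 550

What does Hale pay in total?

Hale pays $0.00

Ranked by bid: $7.88 (Calder) > $7.50 (Vantage) > $7.39 (Rook) > …
Hale ranks below slot 2 → no slot, pays nothing.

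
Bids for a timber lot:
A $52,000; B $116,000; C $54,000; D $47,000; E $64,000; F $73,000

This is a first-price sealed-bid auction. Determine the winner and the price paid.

B pays $116,000

First-price sealed-bid auction: the highest bidder wins and pays their own bid.
Bids ranked: 116,000 (B) > 73,000 (F) > 64,000 (E) > 54,000 (C) > 52,000 (A) > 47,000 (D)
B has the highest bid and pays exactly that: $116,000.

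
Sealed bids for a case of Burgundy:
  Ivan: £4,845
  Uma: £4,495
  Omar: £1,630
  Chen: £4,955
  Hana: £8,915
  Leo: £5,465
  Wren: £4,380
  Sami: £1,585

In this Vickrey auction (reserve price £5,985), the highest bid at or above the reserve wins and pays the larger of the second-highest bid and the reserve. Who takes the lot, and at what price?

Vickrey auction (reserve price £5,985): the highest bid at or above the reserve wins and pays the larger of the second-highest bid and the reserve.
Bids in order: 8,915 (Hana) > 5,465 (Leo) > 4,955 (Chen) > 4,845 (Ivan) > 4,495 (Uma) > 4,380 (Wren) > …
Hana has the top bid at or above the reserve (£8,915).
max(second-highest £5,465, reserve £5,985) = £5,985.

Hana pays £5,985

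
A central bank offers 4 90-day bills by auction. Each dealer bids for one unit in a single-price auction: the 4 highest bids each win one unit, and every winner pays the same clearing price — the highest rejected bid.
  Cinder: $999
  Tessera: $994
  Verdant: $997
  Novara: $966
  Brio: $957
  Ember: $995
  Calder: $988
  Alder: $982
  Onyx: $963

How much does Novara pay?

Ordering the bids: 999 (Cinder), 997 (Verdant), 995 (Ember), 994 (Tessera), 988 (Calder), 982 (Alder), …
Winners (4 units): Cinder, Verdant, Ember, Tessera.
Highest unsuccessful bid: $988 → clearing price.
Novara does not win → pays $0.

Novara pays $0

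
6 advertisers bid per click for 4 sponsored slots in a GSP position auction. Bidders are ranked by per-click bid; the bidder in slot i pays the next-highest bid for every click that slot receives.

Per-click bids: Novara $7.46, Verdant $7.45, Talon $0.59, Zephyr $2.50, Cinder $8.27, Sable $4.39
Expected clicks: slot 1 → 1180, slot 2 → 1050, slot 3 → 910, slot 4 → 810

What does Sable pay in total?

Sorting advertisers: $8.27 (Cinder) > $7.46 (Novara) > $7.45 (Verdant) > $4.39 (Sable) > $2.50 (Zephyr) > …
Sable holds slot 4 → pays next bid $2.50 × 810 clicks = $2025.00.

Sable pays $2025.00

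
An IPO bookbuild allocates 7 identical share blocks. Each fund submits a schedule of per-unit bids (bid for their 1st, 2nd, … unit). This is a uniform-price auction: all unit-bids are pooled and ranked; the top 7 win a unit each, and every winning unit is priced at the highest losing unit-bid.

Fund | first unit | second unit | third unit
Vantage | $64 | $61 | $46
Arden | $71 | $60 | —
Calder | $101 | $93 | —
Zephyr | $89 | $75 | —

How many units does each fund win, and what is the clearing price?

Arden 1, Calder 2, Vantage 2, Zephyr 2; clearing price $60

All unit-bids, highest first — top 7: 101 (Calder-1), 93 (Calder-2), 89 (Zephyr-1), 75 (Zephyr-2), 71 (Arden-1), 64 (Vantage-1), 61 (Vantage-2)
First bid not allocated: $60.
Allocation: Arden 1, Calder 2, Vantage 2, Zephyr 2.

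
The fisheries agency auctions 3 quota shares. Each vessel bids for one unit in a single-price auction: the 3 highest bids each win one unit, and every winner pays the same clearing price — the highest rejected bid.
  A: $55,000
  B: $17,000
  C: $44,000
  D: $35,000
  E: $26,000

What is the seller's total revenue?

Ordering the bids: 55,000 (A), 44,000 (C), 35,000 (D), 26,000 (E), 17,000 (B)
Top 3: A, C, D.
First losing bid is E's $26,000, which sets the uniform price.
Total revenue = 3 × $26,000 = $78,000.

Total revenue: $78,000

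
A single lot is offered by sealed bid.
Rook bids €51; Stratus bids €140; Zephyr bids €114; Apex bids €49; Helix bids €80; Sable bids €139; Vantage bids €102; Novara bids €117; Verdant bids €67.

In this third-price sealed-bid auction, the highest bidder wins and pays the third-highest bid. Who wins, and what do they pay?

Bids ranked: 140 (Stratus) > 139 (Sable) > 117 (Novara) > 114 (Zephyr) > 102 (Vantage) > 80 (Helix) > …
Stratus is highest; pays the third-highest bid, €117.

Stratus pays €117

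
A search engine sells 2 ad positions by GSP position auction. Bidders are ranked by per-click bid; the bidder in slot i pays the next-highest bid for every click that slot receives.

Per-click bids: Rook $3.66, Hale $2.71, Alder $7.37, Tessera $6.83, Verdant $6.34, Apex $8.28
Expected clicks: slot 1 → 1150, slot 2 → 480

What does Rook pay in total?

Ranked by bid: $8.28 (Apex) > $7.37 (Alder) > $6.83 (Tessera) > …
Rook ranks below slot 2 → no slot, pays nothing.

Rook pays $0.00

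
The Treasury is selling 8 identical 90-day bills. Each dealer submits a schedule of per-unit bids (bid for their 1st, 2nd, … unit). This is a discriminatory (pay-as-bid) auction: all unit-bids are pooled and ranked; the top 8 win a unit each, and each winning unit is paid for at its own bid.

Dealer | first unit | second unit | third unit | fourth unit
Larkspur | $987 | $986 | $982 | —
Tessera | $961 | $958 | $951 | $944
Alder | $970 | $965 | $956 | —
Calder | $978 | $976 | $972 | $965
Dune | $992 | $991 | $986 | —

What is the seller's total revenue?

Total revenue: $7,878

Pooled unit-bids ranked (top 8): 992 (Dune-1), 991 (Dune-2), 987 (Larkspur-1), 986 (Larkspur-2), 986 (Dune-3), 982 (Larkspur-3), 978 (Calder-1), 976 (Calder-2)
Next rejected bid: $972 (not a price — pay-as-bid).
Each winning unit pays its own bid.
Revenue = 992 + 991 + 987 + 986 + 986 + 982 + 978 + 976 = $7,878.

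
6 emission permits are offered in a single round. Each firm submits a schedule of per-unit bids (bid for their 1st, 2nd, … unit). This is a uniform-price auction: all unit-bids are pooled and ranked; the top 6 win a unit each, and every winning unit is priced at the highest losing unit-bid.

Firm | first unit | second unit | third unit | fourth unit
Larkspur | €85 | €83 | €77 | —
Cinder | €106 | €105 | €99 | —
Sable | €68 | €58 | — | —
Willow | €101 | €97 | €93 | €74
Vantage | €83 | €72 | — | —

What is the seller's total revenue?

Total revenue: €510

Pooled unit-bids ranked (top 6): 106 (Cinder-1), 105 (Cinder-2), 101 (Willow-1), 99 (Cinder-3), 97 (Willow-2), 93 (Willow-3)
The (k+1)-th unit-bid is €85.
Allocation: Cinder 3, Willow 3. Every unit priced at €85.
Revenue = 6 × 85 = €510.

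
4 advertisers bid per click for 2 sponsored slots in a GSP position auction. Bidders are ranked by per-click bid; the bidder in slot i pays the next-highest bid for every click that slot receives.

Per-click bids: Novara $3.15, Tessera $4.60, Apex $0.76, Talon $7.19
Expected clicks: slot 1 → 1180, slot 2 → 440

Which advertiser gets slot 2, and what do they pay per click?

Per-click bids in order: $7.19 (Talon) > $4.60 (Tessera) > $3.15 (Novara) > …
Slot 2 goes to the second-ranked bidder, Tessera, who pays the next bid down: $3.15/click.

Tessera; $3.15 per click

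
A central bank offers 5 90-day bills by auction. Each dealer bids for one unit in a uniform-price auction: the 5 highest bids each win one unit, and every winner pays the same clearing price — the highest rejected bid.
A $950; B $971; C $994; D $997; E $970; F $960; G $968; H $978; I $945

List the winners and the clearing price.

D, C, H, B, E; each pays $968

Sorting: 997 (D), 994 (C), 978 (H), 971 (B), 970 (E), 968 (G), 960 (F), …
Top 5: D, C, H, B, E.
Highest unsuccessful bid: $968 → clearing price.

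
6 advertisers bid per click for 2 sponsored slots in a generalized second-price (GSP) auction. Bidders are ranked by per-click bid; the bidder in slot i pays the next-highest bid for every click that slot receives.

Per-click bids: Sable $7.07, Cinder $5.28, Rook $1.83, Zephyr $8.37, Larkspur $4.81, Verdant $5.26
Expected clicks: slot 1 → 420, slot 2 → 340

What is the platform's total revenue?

Total revenue: $4764.60

Sorting advertisers: $8.37 (Zephyr) > $7.07 (Sable) > $5.28 (Cinder) > …
Slot 1: Zephyr pays $7.07 × 420 = $2969.40
Slot 2: Sable pays $5.28 × 340 = $1795.20
Total = $4764.60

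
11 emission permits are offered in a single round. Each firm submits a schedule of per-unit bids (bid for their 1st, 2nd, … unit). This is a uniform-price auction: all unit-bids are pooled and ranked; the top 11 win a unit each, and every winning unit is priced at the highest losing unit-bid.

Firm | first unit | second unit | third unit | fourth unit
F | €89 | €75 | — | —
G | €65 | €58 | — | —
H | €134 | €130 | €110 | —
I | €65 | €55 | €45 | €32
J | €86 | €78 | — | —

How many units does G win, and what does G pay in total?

All unit-bids, highest first — top 11: 134 (H-1), 130 (H-2), 110 (H-3), 89 (F-1), 86 (J-1), 78 (J-2), 75 (F-2), 65 (G-1), 65 (I-1), 58 (G-2), 55 (I-2)
The (k+1)-th unit-bid is €45.
G wins 2 unit(s) at €45 each.

G: 2 units, pays €90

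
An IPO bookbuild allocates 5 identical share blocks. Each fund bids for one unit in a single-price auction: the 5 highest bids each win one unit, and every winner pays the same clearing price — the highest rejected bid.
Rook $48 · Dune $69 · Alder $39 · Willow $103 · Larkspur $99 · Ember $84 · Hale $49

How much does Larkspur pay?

Ordering the bids: 103 (Willow), 99 (Larkspur), 84 (Ember), 69 (Dune), 49 (Hale), 48 (Rook), 39 (Alder)
The 5 highest are Willow, Larkspur, Ember, Dune, Hale.
Highest unsuccessful bid: $48 → clearing price.
Larkspur wins → pays $48.

Larkspur pays $48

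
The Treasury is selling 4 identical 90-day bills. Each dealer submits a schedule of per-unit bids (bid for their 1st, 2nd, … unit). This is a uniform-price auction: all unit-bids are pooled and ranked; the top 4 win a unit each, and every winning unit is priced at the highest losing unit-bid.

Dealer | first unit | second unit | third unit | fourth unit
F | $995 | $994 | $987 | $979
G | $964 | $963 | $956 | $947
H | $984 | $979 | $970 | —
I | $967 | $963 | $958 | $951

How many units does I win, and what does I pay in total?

Merging the schedules and taking the best 4: 995 (F-1), 994 (F-2), 987 (F-3), 984 (H-1)
First bid not allocated: $979.
I wins 0 unit(s) at $979 each.

I: 0 units, pays $0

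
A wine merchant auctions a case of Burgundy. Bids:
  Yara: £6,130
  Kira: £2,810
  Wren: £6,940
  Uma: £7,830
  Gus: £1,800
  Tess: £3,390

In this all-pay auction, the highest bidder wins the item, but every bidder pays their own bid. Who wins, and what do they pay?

Uma pays £7,830

Bids ranked: 7,830 (Uma) > 6,940 (Wren) > 6,130 (Yara) > 3,390 (Tess) > 2,810 (Kira) > 1,800 (Gus)
Uma is highest and takes the item; every bidder forfeits their bid.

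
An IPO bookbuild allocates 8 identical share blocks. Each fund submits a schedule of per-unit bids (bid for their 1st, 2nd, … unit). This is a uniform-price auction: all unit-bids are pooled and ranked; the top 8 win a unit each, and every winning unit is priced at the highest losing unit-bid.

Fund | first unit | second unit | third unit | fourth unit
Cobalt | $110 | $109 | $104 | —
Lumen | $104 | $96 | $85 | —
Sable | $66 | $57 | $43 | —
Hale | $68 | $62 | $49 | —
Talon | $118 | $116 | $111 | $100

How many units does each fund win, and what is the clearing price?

Cobalt 3, Lumen 1, Talon 4; clearing price $96

All unit-bids, highest first — top 8: 118 (Talon-1), 116 (Talon-2), 111 (Talon-3), 110 (Cobalt-1), 109 (Cobalt-2), 104 (Cobalt-3), 104 (Lumen-1), 100 (Talon-4)
Highest rejected unit-bid = $96.
Allocation: Cobalt 3, Lumen 1, Talon 4.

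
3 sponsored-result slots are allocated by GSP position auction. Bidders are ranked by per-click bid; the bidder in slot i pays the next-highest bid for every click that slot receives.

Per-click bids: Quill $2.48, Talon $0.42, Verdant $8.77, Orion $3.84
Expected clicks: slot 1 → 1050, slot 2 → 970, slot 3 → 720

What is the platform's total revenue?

Total revenue: $6740.00

Sorting advertisers: $8.77 (Verdant) > $3.84 (Orion) > $2.48 (Quill) > $0.42 (Talon)
Slot 1: Verdant pays $3.84 × 1050 = $4032.00
Slot 2: Orion pays $2.48 × 970 = $2405.60
Slot 3: Quill pays $0.42 × 720 = $302.40
Total = $6740.00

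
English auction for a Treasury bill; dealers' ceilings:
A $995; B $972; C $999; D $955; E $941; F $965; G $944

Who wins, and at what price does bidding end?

C wins at $995

Sorting limits: 999 (C) > 995 (A) > 972 (B) > 965 (F) > 955 (D) > 944 (G) > …
Once the price passes $995, only C is left; the hammer falls at A's limit of $995.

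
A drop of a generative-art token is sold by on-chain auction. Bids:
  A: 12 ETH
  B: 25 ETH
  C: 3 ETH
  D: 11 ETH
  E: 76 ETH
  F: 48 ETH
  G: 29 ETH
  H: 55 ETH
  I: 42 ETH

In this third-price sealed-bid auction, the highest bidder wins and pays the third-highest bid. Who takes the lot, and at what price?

E pays 48 ETH

Third-price sealed-bid auction: the highest bidder wins and pays the third-highest bid.
Bids ranked: 76 (E) > 55 (H) > 48 (F) > 42 (I) > 29 (G) > 25 (B) > …
E wins; payment is bid #3 in the ranking = 48 ETH.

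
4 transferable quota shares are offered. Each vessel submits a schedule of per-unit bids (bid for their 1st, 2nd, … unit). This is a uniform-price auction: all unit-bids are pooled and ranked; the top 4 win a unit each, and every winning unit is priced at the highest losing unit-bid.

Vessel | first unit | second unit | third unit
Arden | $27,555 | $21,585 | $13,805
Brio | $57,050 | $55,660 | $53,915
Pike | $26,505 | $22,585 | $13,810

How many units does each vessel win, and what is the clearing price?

Arden 1, Brio 3; clearing price $26,505

Merging the schedules and taking the best 4: 57,050 (Brio-1), 55,660 (Brio-2), 53,915 (Brio-3), 27,555 (Arden-1)
The (k+1)-th unit-bid is $26,505.
Allocation: Arden 1, Brio 3.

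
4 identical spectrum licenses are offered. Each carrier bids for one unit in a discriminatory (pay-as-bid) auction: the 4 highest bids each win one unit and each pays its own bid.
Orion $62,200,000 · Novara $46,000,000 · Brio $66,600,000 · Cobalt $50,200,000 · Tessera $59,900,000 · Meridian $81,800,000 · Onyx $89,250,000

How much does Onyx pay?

Sorting: 89,250,000 (Onyx), 81,800,000 (Meridian), 66,600,000 (Brio), 62,200,000 (Orion), 59,900,000 (Tessera), 50,200,000 (Cobalt), …
Top 4: Onyx, Meridian, Brio, Orion.
Onyx wins → own bid $89,250,000.

Onyx pays $89,250,000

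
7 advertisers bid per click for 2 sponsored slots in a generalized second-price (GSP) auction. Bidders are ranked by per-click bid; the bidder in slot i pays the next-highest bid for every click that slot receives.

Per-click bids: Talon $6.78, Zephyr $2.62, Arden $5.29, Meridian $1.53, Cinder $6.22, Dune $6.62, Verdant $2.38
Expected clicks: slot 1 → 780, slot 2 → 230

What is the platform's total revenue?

Total revenue: $6594.20

Ranked by bid: $6.78 (Talon) > $6.62 (Dune) > $6.22 (Cinder) > …
Slot 1: Talon pays $6.62 × 780 = $5163.60
Slot 2: Dune pays $6.22 × 230 = $1430.60
Total = $6594.20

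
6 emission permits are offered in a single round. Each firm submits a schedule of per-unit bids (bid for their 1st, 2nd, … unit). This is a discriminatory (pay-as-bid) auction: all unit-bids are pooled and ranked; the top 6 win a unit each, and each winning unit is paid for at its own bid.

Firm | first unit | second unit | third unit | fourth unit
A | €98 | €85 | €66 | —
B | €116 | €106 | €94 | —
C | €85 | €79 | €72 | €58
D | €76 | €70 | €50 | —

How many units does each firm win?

Pooled unit-bids ranked (top 6): 116 (B-1), 106 (B-2), 98 (A-1), 94 (B-3), 85 (A-2), 85 (C-1)
Next rejected bid: €79 (not a price — pay-as-bid).
Allocation: A 2, B 3, C 1.

A 2, B 3, C 1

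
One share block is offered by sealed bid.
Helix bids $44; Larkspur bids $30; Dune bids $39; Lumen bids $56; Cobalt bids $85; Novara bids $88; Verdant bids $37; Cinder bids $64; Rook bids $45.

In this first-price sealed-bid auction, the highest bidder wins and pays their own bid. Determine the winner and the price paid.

Sorting bids: 88 (Novara) > 85 (Cobalt) > 64 (Cinder) > 56 (Lumen) > 45 (Rook) > 44 (Helix) > …
Novara has the highest bid and pays exactly that: $88.

Novara pays $88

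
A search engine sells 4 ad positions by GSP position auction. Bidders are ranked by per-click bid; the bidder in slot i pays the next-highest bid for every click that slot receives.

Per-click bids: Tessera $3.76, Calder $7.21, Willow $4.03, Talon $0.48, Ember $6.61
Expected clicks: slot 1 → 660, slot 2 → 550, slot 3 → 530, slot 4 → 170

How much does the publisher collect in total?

Ranked by bid: $7.21 (Calder) > $6.61 (Ember) > $4.03 (Willow) > $3.76 (Tessera) > $0.48 (Talon)
Slot 1: Calder pays $6.61 × 660 = $4362.60
Slot 2: Ember pays $4.03 × 550 = $2216.50
Slot 3: Willow pays $3.76 × 530 = $1992.80
Slot 4: Tessera pays $0.48 × 170 = $81.60
Total = $8653.50

Total revenue: $8653.50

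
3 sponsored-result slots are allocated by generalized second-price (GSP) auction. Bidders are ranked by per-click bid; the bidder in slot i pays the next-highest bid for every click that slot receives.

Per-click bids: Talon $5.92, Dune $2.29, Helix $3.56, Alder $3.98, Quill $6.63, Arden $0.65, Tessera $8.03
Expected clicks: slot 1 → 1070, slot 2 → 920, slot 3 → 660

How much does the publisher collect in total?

Per-click bids in order: $8.03 (Tessera) > $6.63 (Quill) > $5.92 (Talon) > $3.98 (Alder) > …
Slot 1: Tessera pays $6.63 × 1070 = $7094.10
Slot 2: Quill pays $5.92 × 920 = $5446.40
Slot 3: Talon pays $3.98 × 660 = $2626.80
Total = $15167.30

Total revenue: $15167.30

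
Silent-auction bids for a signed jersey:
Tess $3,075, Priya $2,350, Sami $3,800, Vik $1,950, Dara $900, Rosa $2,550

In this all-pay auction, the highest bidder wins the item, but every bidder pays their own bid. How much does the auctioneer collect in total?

Sorting bids: 3,800 (Sami) > 3,075 (Tess) > 2,550 (Rosa) > 2,350 (Priya) > 1,950 (Vik) > 900 (Dara)
Every bidder forfeits their bid regardless of winning.
Revenue = 3,075 + 2,350 + 3,800 + 1,950 + 900 + 2,550 = $14,625.

Total revenue: $14,625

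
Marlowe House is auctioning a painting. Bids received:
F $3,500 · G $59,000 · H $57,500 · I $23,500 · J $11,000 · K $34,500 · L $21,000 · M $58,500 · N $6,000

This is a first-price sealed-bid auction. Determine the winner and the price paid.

Sorting bids: 59,000 (G) > 58,500 (M) > 57,500 (H) > 34,500 (K) > 23,500 (I) > 21,000 (L) > …
G is highest → pays own bid, $59,000.

G pays $59,000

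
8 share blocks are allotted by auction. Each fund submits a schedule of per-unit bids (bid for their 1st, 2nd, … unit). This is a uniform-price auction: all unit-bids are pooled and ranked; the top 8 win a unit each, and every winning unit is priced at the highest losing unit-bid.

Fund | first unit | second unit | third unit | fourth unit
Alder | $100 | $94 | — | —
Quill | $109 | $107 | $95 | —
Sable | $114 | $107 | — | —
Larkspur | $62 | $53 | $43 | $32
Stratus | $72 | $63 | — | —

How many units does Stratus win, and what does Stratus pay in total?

All unit-bids, highest first — top 8: 114 (Sable-1), 109 (Quill-1), 107 (Quill-2), 107 (Sable-2), 100 (Alder-1), 95 (Quill-3), 94 (Alder-2), 72 (Stratus-1)
First bid not allocated: $63.
Stratus wins 1 unit(s) at $63 each.

Stratus: 1 unit, pays $63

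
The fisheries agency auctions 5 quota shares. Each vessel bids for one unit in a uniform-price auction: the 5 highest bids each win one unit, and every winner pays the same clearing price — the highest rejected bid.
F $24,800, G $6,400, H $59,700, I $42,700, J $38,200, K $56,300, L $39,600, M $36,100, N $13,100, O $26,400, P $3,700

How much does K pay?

Sorting: 59,700 (H), 56,300 (K), 42,700 (I), 39,600 (L), 38,200 (J), 36,100 (M), 26,400 (O), …
Winners (5 units): H, K, I, L, J.
First losing bid is M's $36,100, which sets the uniform price.
K wins → pays $36,100.

K pays $36,100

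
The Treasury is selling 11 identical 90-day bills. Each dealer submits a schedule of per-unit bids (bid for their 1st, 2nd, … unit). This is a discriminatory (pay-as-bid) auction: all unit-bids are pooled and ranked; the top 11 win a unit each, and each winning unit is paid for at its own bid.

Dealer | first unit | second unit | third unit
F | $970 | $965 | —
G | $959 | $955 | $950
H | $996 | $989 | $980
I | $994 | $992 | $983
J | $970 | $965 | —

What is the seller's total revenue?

All unit-bids, highest first — top 11: 996 (H-1), 994 (I-1), 992 (I-2), 989 (H-2), 983 (I-3), 980 (H-3), 970 (F-1), 970 (J-1), 965 (F-2), 965 (J-2), 959 (G-1)
Next rejected bid: $955 (not a price — pay-as-bid).
Each winning unit pays its own bid.
Revenue = 996 + 994 + 992 + 989 + 983 + 980 + 970 + 970 + 965 + 965 + 959 = $10,763.

Total revenue: $10,763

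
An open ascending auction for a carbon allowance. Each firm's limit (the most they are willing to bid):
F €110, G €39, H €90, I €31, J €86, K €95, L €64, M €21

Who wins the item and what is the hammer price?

Limits ranked: 110 (F) > 95 (K) > 90 (H) > 86 (J) > 64 (L) > 39 (G) > …
K is the last rival to drop out, at €95; F remains and wins at that price.

F wins at €95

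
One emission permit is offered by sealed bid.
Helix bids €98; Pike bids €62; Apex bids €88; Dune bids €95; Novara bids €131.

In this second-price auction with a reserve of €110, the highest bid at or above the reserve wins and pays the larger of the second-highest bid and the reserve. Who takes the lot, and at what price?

Bids ranked: 131 (Novara) > 98 (Helix) > 95 (Dune) > 88 (Apex) > 62 (Pike)
Novara has the top bid at or above the reserve (€131).
max(second-highest €98, reserve €110) = €110.

Novara pays €110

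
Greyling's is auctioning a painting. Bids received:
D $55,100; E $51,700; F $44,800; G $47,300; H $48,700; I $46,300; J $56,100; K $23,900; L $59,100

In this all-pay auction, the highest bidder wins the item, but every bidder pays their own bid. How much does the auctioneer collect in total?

All-pay auction: the highest bidder wins the item, but every bidder pays their own bid.
Sorting bids: 59,100 (L) > 56,100 (J) > 55,100 (D) > 51,700 (E) > 48,700 (H) > 47,300 (G) > …
Every bidder forfeits their bid regardless of winning.
Revenue = 55,100 + 51,700 + 44,800 + 47,300 + 48,700 + 46,300 + 56,100 + 23,900 + 59,100 = $433,000.

Total revenue: $433,000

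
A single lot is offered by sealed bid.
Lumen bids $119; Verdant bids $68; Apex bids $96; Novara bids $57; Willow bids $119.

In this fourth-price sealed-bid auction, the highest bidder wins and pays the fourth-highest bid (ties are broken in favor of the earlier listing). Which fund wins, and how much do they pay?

Sorting bids: 119 (Lumen) > 119 (Willow) > 96 (Apex) > 68 (Verdant) > 57 (Novara)
Lumen and Willow tie at $119; tie-break gives it to Lumen.
Lumen wins; payment is bid #4 in the ranking = $68.

Lumen pays $68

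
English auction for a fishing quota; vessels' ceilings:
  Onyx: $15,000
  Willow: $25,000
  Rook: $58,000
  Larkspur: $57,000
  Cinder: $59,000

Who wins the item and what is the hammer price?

Cinder wins at $58,000

Limits in order: 59,000 (Cinder) > 58,000 (Rook) > 57,000 (Larkspur) > 25,000 (Willow) > 15,000 (Onyx)
Rook is the last rival to drop out, at $58,000; Cinder remains and wins at that price.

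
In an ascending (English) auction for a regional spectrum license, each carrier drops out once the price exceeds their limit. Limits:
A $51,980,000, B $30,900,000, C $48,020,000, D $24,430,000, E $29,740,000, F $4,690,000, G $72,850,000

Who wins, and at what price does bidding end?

Rule: the price rises until one bidder remains; the winner pays the price at which the last rival dropped out.
Sorting limits: 72,850,000 (G) > 51,980,000 (A) > 48,020,000 (C) > 30,900,000 (B) > 29,740,000 (E) > 24,430,000 (D) > …
Bidding ends when A exits at $51,980,000; G takes it.

G wins at $51,980,000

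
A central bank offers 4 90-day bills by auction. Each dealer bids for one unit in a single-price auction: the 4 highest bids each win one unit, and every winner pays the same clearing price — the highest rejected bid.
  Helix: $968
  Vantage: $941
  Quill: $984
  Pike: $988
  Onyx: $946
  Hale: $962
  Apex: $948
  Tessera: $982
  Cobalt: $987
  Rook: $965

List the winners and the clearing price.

Ordering the bids: 988 (Pike), 987 (Cobalt), 984 (Quill), 982 (Tessera), 968 (Helix), 965 (Rook), …
Winners (4 units): Pike, Cobalt, Quill, Tessera.
Highest unsuccessful bid: $968 → clearing price.

Pike, Cobalt, Quill, Tessera; each pays $968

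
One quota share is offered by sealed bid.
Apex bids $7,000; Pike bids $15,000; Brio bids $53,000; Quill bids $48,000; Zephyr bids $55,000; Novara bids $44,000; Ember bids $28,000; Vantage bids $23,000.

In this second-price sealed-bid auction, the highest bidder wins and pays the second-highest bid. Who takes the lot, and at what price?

Zephyr pays $53,000

Rule: the highest bidder wins and pays the second-highest bid.
Sorting bids: 55,000 (Zephyr) > 53,000 (Brio) > 48,000 (Quill) > 44,000 (Novara) > 28,000 (Ember) > 23,000 (Vantage) > …
Zephyr is highest; pays the second-highest bid, $53,000.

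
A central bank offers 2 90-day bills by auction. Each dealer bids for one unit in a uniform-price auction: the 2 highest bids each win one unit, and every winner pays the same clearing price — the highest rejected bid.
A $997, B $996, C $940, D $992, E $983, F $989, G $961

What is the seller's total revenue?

Sorting: 997 (A), 996 (B), 992 (D), 989 (F), …
The 2 highest are A, B.
First losing bid is D's $992, which sets the uniform price.
Total revenue = 2 × $992 = $1,984.

Total revenue: $1,984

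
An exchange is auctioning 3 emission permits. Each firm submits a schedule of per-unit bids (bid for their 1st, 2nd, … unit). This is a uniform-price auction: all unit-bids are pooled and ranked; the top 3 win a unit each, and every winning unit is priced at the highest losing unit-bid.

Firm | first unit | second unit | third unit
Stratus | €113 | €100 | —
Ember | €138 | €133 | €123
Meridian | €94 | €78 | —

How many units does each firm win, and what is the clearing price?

Ember 3; clearing price €113

All unit-bids, highest first — top 3: 138 (Ember-1), 133 (Ember-2), 123 (Ember-3)
The (k+1)-th unit-bid is €113.
Allocation: Ember 3.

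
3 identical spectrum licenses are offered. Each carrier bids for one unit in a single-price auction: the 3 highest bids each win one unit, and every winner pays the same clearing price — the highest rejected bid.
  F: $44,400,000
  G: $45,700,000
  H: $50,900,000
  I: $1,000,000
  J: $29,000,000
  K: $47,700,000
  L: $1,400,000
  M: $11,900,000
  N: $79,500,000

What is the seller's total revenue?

Ordering the bids: 79,500,000 (N), 50,900,000 (H), 47,700,000 (K), 45,700,000 (G), 44,400,000 (F), …
Top 3: N, H, K.
First losing bid is G's $45,700,000, which sets the uniform price.
Total revenue = 3 × $45,700,000 = $137,100,000.

Total revenue: $137,100,000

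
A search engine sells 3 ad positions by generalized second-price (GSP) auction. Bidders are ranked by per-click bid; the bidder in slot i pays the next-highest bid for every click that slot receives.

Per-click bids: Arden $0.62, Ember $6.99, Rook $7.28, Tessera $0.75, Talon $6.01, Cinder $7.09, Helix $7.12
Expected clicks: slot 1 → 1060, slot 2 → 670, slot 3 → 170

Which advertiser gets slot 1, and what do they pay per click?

Ranked by bid: $7.28 (Rook) > $7.12 (Helix) > $7.09 (Cinder) > $6.99 (Ember) > …
Slot 1 goes to the first-ranked bidder, Rook, who pays the next bid down: $7.12/click.

Rook; $7.12 per click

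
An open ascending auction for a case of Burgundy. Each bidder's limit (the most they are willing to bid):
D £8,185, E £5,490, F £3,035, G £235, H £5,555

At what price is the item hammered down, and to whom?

D wins at £5,555

Sorting limits: 8,185 (D) > 5,555 (H) > 5,490 (E) > 3,035 (F) > 235 (G)
Bidding ends when H exits at £5,555; D takes it.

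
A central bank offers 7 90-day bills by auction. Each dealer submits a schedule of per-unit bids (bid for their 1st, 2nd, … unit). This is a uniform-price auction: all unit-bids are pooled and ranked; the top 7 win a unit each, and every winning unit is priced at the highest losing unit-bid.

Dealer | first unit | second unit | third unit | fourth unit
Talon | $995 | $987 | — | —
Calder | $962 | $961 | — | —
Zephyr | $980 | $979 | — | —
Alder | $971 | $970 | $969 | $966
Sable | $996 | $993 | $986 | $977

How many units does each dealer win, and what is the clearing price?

All unit-bids, highest first — top 7: 996 (Sable-1), 995 (Talon-1), 993 (Sable-2), 987 (Talon-2), 986 (Sable-3), 980 (Zephyr-1), 979 (Zephyr-2)
Highest rejected unit-bid = $977.
Allocation: Sable 3, Talon 2, Zephyr 2.

Sable 3, Talon 2, Zephyr 2; clearing price $977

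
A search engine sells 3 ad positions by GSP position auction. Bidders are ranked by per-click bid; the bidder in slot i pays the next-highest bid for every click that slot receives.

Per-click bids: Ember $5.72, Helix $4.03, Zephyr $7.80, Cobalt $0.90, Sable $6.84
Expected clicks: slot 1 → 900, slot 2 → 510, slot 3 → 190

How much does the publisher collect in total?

Total revenue: $9838.90

Ranked by bid: $7.80 (Zephyr) > $6.84 (Sable) > $5.72 (Ember) > $4.03 (Helix) > …
Slot 1: Zephyr pays $6.84 × 900 = $6156.00
Slot 2: Sable pays $5.72 × 510 = $2917.20
Slot 3: Ember pays $4.03 × 190 = $765.70
Total = $9838.90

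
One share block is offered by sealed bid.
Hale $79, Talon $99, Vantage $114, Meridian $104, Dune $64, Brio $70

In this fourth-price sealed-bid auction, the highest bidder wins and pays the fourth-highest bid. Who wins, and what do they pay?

Rule: the highest bidder wins and pays the fourth-highest bid.
Bids in order: 114 (Vantage) > 104 (Meridian) > 99 (Talon) > 79 (Hale) > 70 (Brio) > 64 (Dune)
Vantage is highest; pays the fourth-highest bid, $79.

Vantage pays $79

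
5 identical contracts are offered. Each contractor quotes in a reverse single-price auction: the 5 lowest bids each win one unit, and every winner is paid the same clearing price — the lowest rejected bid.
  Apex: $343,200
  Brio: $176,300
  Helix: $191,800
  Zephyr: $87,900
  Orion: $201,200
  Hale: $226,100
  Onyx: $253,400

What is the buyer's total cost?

Bids ranked low→high: 87,900 (Zephyr), 176,300 (Brio), 191,800 (Helix), 201,200 (Orion), 226,100 (Hale), 253,400 (Onyx), 343,200 (Apex)
Lowest 5: Zephyr, Brio, Helix, Orion, Hale.
Clearing price = lowest rejected bid = $253,400.
Total cost = 5 × $253,400 = $1,267,000.

Total cost: $1,267,000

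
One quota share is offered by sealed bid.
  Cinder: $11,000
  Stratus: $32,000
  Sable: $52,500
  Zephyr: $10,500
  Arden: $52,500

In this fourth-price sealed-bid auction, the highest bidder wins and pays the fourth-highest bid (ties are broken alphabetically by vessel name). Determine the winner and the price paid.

Arden pays $11,000

Bids ranked: 52,500 (Arden) > 52,500 (Sable) > 32,000 (Stratus) > 11,000 (Cinder) > 10,500 (Zephyr)
Arden and Sable tie at $52,500; tie-break gives it to Arden.
Arden is highest; pays the fourth-highest bid, $11,000.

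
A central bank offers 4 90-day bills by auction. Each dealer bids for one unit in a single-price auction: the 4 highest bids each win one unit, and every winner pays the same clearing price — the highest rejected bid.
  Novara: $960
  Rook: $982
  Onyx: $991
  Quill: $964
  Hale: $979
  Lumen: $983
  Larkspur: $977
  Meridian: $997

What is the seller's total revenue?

Total revenue: $3,916

Sorting: 997 (Meridian), 991 (Onyx), 983 (Lumen), 982 (Rook), 979 (Hale), 977 (Larkspur), …
Top 4: Meridian, Onyx, Lumen, Rook.
First losing bid is Hale's $979, which sets the uniform price.
Total revenue = 4 × $979 = $3,916.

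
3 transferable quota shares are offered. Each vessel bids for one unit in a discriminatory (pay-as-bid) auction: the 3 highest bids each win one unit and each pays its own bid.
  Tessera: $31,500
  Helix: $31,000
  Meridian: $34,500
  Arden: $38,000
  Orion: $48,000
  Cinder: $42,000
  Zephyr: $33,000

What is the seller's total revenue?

Total revenue: $128,000

Ordering the bids: 48,000 (Orion), 42,000 (Cinder), 38,000 (Arden), 34,500 (Meridian), 33,000 (Zephyr), …
Top 3: Orion, Cinder, Arden.
Total revenue = 48,000 + 42,000 + 38,000 = $128,000.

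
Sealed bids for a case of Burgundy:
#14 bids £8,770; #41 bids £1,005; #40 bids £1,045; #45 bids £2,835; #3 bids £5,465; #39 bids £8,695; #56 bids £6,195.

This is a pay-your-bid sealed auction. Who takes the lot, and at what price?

#14 pays £8,770

Bids ranked: 8,770 (#14) > 8,695 (#39) > 6,195 (#56) > 5,465 (#3) > 2,835 (#45) > 1,045 (#40) > …
#14 has the highest bid and pays exactly that: £8,770.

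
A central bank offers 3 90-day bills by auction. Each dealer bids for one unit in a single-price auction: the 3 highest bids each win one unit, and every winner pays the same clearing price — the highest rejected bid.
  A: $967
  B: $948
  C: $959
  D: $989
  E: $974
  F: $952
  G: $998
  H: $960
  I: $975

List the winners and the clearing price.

G, D, I; each pays $974

Ordering the bids: 998 (G), 989 (D), 975 (I), 974 (E), 967 (A), …
The 3 highest are G, D, I.
Highest unsuccessful bid: $974 → clearing price.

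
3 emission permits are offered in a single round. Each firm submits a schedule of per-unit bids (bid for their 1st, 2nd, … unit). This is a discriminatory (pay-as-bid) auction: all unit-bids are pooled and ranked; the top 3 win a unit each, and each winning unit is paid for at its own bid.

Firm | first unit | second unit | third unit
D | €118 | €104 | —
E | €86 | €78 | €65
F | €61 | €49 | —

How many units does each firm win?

D 2, E 1

Pooled unit-bids ranked (top 3): 118 (D-1), 104 (D-2), 86 (E-1)
Next rejected bid: €78 (not a price — pay-as-bid).
Allocation: D 2, E 1.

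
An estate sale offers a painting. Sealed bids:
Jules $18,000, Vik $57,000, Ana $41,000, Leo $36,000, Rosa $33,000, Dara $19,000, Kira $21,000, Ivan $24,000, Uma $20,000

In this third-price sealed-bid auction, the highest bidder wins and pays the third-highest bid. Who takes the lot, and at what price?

Vik pays $36,000

Rule: the highest bidder wins and pays the third-highest bid.
Bids ranked: 57,000 (Vik) > 41,000 (Ana) > 36,000 (Leo) > 33,000 (Rosa) > 24,000 (Ivan) > 21,000 (Kira) > …
Vik wins; payment is bid #3 in the ranking = $36,000.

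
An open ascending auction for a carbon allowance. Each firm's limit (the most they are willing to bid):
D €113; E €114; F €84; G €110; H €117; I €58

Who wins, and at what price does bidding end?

Ascending (English) auction: the price rises until one bidder remains; the winner pays the price at which the last rival dropped out.
Sorting limits: 117 (H) > 114 (E) > 113 (D) > 110 (G) > 84 (F) > 58 (I)
Bidding ends when E exits at €114; H takes it.

H wins at €114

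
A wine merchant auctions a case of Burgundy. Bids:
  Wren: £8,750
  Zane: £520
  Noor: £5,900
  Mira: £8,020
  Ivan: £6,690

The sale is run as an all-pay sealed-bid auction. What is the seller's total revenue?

Total revenue: £29,880

Bids in order: 8,750 (Wren) > 8,020 (Mira) > 6,690 (Ivan) > 5,900 (Noor) > 520 (Zane)
Every bidder forfeits their bid regardless of winning.
Revenue = 8,750 + 520 + 5,900 + 8,020 + 6,690 = £29,880.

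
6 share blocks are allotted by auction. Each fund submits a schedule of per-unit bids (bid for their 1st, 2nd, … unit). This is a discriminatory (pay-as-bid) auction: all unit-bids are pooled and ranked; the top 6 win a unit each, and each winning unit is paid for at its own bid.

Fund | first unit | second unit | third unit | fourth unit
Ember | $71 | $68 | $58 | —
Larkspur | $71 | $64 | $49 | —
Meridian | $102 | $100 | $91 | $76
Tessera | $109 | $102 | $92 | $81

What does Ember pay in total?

Pooled unit-bids ranked (top 6): 109 (Tessera-1), 102 (Meridian-1), 102 (Tessera-2), 100 (Meridian-2), 92 (Tessera-3), 91 (Meridian-3)
Next rejected bid: $81 (not a price — pay-as-bid).
Ember wins no units.

Ember pays $0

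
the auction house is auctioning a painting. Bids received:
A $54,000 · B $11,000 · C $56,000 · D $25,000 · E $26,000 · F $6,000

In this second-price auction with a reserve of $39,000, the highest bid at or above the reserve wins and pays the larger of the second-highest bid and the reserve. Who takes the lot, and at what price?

Rule: the highest bid at or above the reserve wins and pays the larger of the second-highest bid and the reserve.
Sorting bids: 56,000 (C) > 54,000 (A) > 26,000 (E) > 25,000 (D) > 11,000 (B) > 6,000 (F)
C has the top bid at or above the reserve ($56,000).
Second-highest bid $54,000 exceeds the reserve $39,000 → payment $54,000.

C pays $54,000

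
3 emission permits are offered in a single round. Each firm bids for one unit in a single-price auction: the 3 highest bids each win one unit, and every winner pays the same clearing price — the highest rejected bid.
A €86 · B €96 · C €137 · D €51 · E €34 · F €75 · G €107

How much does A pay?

A pays €0

Sorting: 137 (C), 107 (G), 96 (B), 86 (A), 75 (F), …
Top 3: C, G, B.
First losing bid is A's €86, which sets the uniform price.
A does not win → pays €0.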